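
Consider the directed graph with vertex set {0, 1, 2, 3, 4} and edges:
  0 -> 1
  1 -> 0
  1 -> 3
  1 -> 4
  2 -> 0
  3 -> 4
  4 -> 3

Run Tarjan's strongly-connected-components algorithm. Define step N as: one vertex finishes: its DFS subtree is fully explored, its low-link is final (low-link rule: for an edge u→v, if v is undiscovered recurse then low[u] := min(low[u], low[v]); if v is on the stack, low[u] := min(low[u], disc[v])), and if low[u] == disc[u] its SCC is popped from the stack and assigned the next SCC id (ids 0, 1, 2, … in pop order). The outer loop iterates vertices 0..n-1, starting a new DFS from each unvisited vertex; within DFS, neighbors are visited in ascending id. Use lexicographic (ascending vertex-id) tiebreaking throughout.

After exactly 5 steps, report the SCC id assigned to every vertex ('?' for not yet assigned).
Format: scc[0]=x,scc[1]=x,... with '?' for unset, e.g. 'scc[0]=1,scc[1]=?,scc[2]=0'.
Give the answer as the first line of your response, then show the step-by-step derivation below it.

scc[0]=1,scc[1]=1,scc[2]=2,scc[3]=0,scc[4]=0

step 1: low=(low[0]=0,low[1]=0,low[2]=?,low[3]=2,low[4]=2); scc=(scc[0]=?,scc[1]=?,scc[2]=?,scc[3]=?,scc[4]=?)
step 2: low=(low[0]=0,low[1]=0,low[2]=?,low[3]=2,low[4]=2); scc=(scc[0]=?,scc[1]=?,scc[2]=?,scc[3]=0,scc[4]=0)
step 3: low=(low[0]=0,low[1]=0,low[2]=?,low[3]=2,low[4]=2); scc=(scc[0]=?,scc[1]=?,scc[2]=?,scc[3]=0,scc[4]=0)
step 4: low=(low[0]=0,low[1]=0,low[2]=?,low[3]=2,low[4]=2); scc=(scc[0]=1,scc[1]=1,scc[2]=?,scc[3]=0,scc[4]=0)
step 5: low=(low[0]=0,low[1]=0,low[2]=4,low[3]=2,low[4]=2); scc=(scc[0]=1,scc[1]=1,scc[2]=2,scc[3]=0,scc[4]=0)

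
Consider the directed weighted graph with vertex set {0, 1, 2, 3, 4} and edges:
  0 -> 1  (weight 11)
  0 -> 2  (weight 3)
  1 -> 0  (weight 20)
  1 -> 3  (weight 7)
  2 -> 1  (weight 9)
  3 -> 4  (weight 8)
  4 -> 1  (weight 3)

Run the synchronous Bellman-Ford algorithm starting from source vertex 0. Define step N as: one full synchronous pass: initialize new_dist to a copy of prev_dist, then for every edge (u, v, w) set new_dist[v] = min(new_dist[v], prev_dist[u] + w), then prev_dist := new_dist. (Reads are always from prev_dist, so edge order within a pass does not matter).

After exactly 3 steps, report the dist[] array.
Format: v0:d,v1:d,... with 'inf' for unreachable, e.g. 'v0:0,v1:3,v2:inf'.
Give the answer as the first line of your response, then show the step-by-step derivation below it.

v0:0,v1:11,v2:3,v3:18,v4:26

step 1: dist = v0:0,v1:11,v2:3,v3:inf,v4:inf
step 2: dist = v0:0,v1:11,v2:3,v3:18,v4:inf
step 3: dist = v0:0,v1:11,v2:3,v3:18,v4:26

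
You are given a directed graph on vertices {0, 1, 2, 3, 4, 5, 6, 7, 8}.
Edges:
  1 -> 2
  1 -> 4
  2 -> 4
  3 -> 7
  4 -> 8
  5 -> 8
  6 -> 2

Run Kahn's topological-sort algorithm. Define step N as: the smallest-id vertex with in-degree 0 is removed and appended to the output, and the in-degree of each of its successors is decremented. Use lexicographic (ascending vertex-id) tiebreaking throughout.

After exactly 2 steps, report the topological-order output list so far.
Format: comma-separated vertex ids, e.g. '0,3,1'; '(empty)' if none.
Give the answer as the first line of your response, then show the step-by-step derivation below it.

0,1

step 1: output 0; order=[0]; indeg=(0,0,2,0,2,0,0,1,2)
step 2: output 1; order=[0,1]; indeg=(0,0,1,0,1,0,0,1,2)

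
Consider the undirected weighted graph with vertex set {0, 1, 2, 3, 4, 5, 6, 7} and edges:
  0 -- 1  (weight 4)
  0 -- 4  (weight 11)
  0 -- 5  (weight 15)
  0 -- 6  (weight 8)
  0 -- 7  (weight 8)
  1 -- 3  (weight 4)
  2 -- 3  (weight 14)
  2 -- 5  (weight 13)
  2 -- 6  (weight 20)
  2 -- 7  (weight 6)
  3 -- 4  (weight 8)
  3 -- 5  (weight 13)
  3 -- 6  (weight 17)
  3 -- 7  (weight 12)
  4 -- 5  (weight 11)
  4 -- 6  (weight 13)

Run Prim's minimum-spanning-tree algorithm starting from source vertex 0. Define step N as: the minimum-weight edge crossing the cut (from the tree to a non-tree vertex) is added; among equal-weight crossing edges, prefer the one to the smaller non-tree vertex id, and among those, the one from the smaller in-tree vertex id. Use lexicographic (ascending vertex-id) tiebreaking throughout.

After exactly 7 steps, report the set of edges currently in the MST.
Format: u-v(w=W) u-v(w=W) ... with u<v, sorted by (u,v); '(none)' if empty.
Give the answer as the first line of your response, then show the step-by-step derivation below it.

0-1(w=4) 0-6(w=8) 0-7(w=8) 1-3(w=4) 2-7(w=6) 3-4(w=8) 4-5(w=11)

step 1: add edge 0-1 (w=4); MST = {0-1(w=4)}
step 2: add edge 1-3 (w=4); MST = {0-1(w=4) 1-3(w=4)}
step 3: add edge 3-4 (w=8); MST = {0-1(w=4) 1-3(w=4) 3-4(w=8)}
step 4: add edge 0-6 (w=8); MST = {0-1(w=4) 0-6(w=8) 1-3(w=4) 3-4(w=8)}
step 5: add edge 0-7 (w=8); MST = {0-1(w=4) 0-6(w=8) 0-7(w=8) 1-3(w=4) 3-4(w=8)}
step 6: add edge 2-7 (w=6); MST = {0-1(w=4) 0-6(w=8) 0-7(w=8) 1-3(w=4) 2-7(w=6) 3-4(w=8)}
step 7: add edge 4-5 (w=11); MST = {0-1(w=4) 0-6(w=8) 0-7(w=8) 1-3(w=4) 2-7(w=6) 3-4(w=8) 4-5(w=11)}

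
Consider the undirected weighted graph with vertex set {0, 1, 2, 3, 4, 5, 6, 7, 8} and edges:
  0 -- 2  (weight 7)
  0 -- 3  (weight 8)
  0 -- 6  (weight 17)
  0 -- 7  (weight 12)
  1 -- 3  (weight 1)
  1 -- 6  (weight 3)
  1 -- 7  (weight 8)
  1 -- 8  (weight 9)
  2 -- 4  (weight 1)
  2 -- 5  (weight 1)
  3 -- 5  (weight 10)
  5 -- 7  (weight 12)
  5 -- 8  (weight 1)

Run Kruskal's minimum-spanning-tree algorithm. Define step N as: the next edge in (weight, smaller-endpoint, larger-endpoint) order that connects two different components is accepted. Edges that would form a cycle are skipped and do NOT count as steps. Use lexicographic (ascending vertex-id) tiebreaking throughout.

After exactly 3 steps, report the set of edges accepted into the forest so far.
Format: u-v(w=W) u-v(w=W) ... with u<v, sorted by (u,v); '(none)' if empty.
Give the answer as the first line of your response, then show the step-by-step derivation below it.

1-3(w=1) 2-4(w=1) 2-5(w=1)

step 1: add edge 1-3 (w=1); MST = {1-3(w=1)}
step 2: add edge 2-4 (w=1); MST = {1-3(w=1) 2-4(w=1)}
step 3: add edge 2-5 (w=1); MST = {1-3(w=1) 2-4(w=1) 2-5(w=1)}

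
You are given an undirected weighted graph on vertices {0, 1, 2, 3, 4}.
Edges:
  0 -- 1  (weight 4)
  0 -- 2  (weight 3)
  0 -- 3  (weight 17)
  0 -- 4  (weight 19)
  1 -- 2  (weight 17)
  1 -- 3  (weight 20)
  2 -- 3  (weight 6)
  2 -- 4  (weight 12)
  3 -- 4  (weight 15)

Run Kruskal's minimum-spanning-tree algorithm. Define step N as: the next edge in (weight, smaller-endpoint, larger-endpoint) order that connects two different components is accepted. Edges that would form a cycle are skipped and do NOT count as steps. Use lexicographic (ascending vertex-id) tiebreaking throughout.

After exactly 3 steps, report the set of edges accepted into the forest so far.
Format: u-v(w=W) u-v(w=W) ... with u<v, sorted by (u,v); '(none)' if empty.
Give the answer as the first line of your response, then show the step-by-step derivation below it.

0-1(w=4) 0-2(w=3) 2-3(w=6)

step 1: add edge 0-2 (w=3); MST = {0-2(w=3)}
step 2: add edge 0-1 (w=4); MST = {0-1(w=4) 0-2(w=3)}
step 3: add edge 2-3 (w=6); MST = {0-1(w=4) 0-2(w=3) 2-3(w=6)}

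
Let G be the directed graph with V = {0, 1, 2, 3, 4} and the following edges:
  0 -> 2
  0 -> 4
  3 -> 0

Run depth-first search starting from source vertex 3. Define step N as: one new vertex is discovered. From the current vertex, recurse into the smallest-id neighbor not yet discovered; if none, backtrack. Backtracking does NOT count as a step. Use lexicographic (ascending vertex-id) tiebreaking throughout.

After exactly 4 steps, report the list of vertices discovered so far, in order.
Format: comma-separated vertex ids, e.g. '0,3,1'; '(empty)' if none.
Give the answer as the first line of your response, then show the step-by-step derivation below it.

3,0,2,4

step 1: discover 3; path=3; order=3
step 2: discover 0; path=3>0; order=3,0
step 3: discover 2; path=3>0>2; order=3,0,2
step 4: discover 4; path=3>0>4; order=3,0,2,4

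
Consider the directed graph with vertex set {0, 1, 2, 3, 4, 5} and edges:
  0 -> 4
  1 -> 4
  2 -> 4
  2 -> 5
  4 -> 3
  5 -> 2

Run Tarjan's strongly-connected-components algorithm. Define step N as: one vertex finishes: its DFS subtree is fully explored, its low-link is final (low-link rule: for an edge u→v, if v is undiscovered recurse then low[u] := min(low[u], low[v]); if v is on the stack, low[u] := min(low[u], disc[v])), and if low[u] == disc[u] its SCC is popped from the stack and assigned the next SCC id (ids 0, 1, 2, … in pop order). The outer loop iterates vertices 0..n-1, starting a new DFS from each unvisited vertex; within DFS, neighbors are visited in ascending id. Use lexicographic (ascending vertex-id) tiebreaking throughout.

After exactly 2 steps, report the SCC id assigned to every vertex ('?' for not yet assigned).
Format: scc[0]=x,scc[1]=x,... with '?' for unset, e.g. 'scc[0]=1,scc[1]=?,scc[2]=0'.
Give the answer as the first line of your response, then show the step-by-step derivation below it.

scc[0]=?,scc[1]=?,scc[2]=?,scc[3]=0,scc[4]=1,scc[5]=?

step 1: low=(low[0]=0,low[1]=?,low[2]=?,low[3]=2,low[4]=1,low[5]=?); scc=(scc[0]=?,scc[1]=?,scc[2]=?,scc[3]=0,scc[4]=?,scc[5]=?)
step 2: low=(low[0]=0,low[1]=?,low[2]=?,low[3]=2,low[4]=1,low[5]=?); scc=(scc[0]=?,scc[1]=?,scc[2]=?,scc[3]=0,scc[4]=1,scc[5]=?)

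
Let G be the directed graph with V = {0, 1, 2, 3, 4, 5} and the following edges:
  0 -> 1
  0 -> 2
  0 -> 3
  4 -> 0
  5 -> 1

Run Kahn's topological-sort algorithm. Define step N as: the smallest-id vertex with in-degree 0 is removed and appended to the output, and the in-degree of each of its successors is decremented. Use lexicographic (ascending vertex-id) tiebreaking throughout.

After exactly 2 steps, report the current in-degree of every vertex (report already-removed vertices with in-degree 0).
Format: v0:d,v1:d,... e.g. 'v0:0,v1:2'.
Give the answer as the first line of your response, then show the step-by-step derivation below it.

v0:0,v1:1,v2:0,v3:0,v4:0,v5:0

step 1: output 4; order=[4]; indeg=(0,2,1,1,0,0)
step 2: output 0; order=[4,0]; indeg=(0,1,0,0,0,0)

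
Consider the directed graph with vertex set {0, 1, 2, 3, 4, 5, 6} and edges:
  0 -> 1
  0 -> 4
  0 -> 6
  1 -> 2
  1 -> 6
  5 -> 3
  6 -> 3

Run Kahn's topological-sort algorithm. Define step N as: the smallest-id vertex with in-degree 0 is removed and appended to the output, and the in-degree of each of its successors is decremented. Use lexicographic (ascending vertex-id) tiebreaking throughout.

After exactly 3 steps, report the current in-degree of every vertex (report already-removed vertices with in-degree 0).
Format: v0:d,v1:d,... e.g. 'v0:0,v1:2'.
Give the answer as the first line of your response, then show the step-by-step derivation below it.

v0:0,v1:0,v2:0,v3:2,v4:0,v5:0,v6:0

step 1: output 0; order=[0]; indeg=(0,0,1,2,0,0,1)
step 2: output 1; order=[0,1]; indeg=(0,0,0,2,0,0,0)
step 3: output 2; order=[0,1,2]; indeg=(0,0,0,2,0,0,0)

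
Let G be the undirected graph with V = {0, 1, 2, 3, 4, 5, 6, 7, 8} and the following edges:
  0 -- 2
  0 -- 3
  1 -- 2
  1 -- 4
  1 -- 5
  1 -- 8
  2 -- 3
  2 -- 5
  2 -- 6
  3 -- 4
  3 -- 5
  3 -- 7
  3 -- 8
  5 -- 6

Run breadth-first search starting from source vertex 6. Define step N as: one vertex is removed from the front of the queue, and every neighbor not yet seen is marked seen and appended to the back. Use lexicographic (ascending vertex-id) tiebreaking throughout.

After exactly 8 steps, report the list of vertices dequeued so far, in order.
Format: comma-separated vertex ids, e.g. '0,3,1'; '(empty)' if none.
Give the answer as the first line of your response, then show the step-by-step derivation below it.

6,2,5,0,1,3,4,8

step 1: dequeue 6; queue=[2,5]; order=6
step 2: dequeue 2; queue=[5,0,1,3]; order=6,2
step 3: dequeue 5; queue=[0,1,3]; order=6,2,5
step 4: dequeue 0; queue=[1,3]; order=6,2,5,0
step 5: dequeue 1; queue=[3,4,8]; order=6,2,5,0,1
step 6: dequeue 3; queue=[4,8,7]; order=6,2,5,0,1,3
step 7: dequeue 4; queue=[8,7]; order=6,2,5,0,1,3,4
step 8: dequeue 8; queue=[7]; order=6,2,5,0,1,3,4,8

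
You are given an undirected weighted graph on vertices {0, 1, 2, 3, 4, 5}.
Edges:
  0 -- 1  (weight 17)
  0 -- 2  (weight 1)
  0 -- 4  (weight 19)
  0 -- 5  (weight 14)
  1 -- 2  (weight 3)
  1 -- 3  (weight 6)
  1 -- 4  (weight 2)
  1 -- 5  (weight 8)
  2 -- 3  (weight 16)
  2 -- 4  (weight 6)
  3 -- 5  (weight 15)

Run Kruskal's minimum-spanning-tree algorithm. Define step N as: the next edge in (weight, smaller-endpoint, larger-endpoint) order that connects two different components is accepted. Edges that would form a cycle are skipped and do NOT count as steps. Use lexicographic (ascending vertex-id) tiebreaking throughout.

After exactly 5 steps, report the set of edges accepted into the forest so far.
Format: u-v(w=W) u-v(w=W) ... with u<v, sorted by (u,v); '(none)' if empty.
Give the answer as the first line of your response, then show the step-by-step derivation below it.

0-2(w=1) 1-2(w=3) 1-3(w=6) 1-4(w=2) 1-5(w=8)

step 1: add edge 0-2 (w=1); MST = {0-2(w=1)}
step 2: add edge 1-4 (w=2); MST = {0-2(w=1) 1-4(w=2)}
step 3: add edge 1-2 (w=3); MST = {0-2(w=1) 1-2(w=3) 1-4(w=2)}
step 4: add edge 1-3 (w=6); MST = {0-2(w=1) 1-2(w=3) 1-3(w=6) 1-4(w=2)}
step 5: add edge 1-5 (w=8); MST = {0-2(w=1) 1-2(w=3) 1-3(w=6) 1-4(w=2) 1-5(w=8)}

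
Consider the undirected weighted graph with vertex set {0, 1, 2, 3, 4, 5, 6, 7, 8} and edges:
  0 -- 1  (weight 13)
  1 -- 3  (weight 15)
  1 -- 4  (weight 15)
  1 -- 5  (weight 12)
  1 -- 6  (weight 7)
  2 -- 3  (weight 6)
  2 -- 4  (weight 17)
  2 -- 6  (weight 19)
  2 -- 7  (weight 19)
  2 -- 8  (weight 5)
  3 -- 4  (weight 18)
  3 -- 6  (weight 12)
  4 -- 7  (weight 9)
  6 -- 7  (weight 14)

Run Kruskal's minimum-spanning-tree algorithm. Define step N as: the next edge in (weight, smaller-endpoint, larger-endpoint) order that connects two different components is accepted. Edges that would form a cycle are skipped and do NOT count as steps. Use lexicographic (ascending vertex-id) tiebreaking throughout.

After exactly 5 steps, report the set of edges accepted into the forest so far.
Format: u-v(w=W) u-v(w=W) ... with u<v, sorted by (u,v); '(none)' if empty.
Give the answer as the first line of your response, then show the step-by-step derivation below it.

1-5(w=12) 1-6(w=7) 2-3(w=6) 2-8(w=5) 4-7(w=9)

step 1: add edge 2-8 (w=5); MST = {2-8(w=5)}
step 2: add edge 2-3 (w=6); MST = {2-3(w=6) 2-8(w=5)}
step 3: add edge 1-6 (w=7); MST = {1-6(w=7) 2-3(w=6) 2-8(w=5)}
step 4: add edge 4-7 (w=9); MST = {1-6(w=7) 2-3(w=6) 2-8(w=5) 4-7(w=9)}
step 5: add edge 1-5 (w=12); MST = {1-5(w=12) 1-6(w=7) 2-3(w=6) 2-8(w=5) 4-7(w=9)}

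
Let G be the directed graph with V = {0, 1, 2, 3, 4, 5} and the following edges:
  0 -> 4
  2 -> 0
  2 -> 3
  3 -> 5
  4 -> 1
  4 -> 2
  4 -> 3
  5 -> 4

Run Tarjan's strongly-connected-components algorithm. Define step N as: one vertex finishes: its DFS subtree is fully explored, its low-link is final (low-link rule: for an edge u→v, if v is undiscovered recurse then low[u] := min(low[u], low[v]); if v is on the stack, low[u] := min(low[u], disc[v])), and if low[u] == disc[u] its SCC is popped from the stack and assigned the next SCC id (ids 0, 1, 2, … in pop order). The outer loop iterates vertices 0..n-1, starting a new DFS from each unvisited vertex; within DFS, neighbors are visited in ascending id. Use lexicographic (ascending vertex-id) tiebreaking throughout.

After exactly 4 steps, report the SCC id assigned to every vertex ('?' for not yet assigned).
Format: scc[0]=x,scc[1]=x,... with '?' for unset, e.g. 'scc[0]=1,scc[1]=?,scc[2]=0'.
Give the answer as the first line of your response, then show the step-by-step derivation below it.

scc[0]=?,scc[1]=0,scc[2]=?,scc[3]=?,scc[4]=?,scc[5]=?

step 1: low=(low[0]=0,low[1]=2,low[2]=?,low[3]=?,low[4]=1,low[5]=?); scc=(scc[0]=?,scc[1]=0,scc[2]=?,scc[3]=?,scc[4]=?,scc[5]=?)
step 2: low=(low[0]=0,low[1]=2,low[2]=0,low[3]=4,low[4]=1,low[5]=1); scc=(scc[0]=?,scc[1]=0,scc[2]=?,scc[3]=?,scc[4]=?,scc[5]=?)
step 3: low=(low[0]=0,low[1]=2,low[2]=0,low[3]=1,low[4]=1,low[5]=1); scc=(scc[0]=?,scc[1]=0,scc[2]=?,scc[3]=?,scc[4]=?,scc[5]=?)
step 4: low=(low[0]=0,low[1]=2,low[2]=0,low[3]=1,low[4]=1,low[5]=1); scc=(scc[0]=?,scc[1]=0,scc[2]=?,scc[3]=?,scc[4]=?,scc[5]=?)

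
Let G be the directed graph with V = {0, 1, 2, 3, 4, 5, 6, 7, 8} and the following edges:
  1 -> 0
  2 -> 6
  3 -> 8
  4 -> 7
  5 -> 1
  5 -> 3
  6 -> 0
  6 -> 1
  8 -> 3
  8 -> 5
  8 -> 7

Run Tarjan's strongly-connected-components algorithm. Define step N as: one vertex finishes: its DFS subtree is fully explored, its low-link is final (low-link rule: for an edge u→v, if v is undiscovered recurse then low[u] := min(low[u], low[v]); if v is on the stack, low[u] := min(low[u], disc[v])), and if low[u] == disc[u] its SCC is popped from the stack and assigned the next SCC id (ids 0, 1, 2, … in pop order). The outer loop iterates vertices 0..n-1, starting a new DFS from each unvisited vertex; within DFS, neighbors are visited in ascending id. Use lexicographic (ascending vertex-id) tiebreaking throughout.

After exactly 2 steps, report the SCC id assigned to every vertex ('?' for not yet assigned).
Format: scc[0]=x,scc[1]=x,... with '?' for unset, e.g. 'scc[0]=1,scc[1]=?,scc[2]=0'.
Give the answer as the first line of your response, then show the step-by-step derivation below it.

scc[0]=0,scc[1]=1,scc[2]=?,scc[3]=?,scc[4]=?,scc[5]=?,scc[6]=?,scc[7]=?,scc[8]=?

step 1: low=(low[0]=0,low[1]=?,low[2]=?,low[3]=?,low[4]=?,low[5]=?,low[6]=?,low[7]=?,low[8]=?); scc=(scc[0]=0,scc[1]=?,scc[2]=?,scc[3]=?,scc[4]=?,scc[5]=?,scc[6]=?,scc[7]=?,scc[8]=?)
step 2: low=(low[0]=0,low[1]=1,low[2]=?,low[3]=?,low[4]=?,low[5]=?,low[6]=?,low[7]=?,low[8]=?); scc=(scc[0]=0,scc[1]=1,scc[2]=?,scc[3]=?,scc[4]=?,scc[5]=?,scc[6]=?,scc[7]=?,scc[8]=?)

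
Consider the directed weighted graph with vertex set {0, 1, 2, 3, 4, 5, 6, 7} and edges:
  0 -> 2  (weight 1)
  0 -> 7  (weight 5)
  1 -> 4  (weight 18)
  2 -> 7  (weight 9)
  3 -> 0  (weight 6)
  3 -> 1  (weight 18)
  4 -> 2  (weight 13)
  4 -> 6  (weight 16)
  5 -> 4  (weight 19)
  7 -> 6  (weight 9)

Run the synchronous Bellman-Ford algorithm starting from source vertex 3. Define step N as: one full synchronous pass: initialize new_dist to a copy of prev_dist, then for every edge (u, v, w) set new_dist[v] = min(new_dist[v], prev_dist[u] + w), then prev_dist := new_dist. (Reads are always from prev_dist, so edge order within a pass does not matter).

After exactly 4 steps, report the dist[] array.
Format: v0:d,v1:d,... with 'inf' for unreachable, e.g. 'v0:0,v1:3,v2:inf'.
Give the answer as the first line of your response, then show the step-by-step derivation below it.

v0:6,v1:18,v2:7,v3:0,v4:36,v5:inf,v6:20,v7:11

step 1: dist = v0:6,v1:18,v2:inf,v3:0,v4:inf,v5:inf,v6:inf,v7:inf
step 2: dist = v0:6,v1:18,v2:7,v3:0,v4:36,v5:inf,v6:inf,v7:11
step 3: dist = v0:6,v1:18,v2:7,v3:0,v4:36,v5:inf,v6:20,v7:11
step 4: dist = v0:6,v1:18,v2:7,v3:0,v4:36,v5:inf,v6:20,v7:11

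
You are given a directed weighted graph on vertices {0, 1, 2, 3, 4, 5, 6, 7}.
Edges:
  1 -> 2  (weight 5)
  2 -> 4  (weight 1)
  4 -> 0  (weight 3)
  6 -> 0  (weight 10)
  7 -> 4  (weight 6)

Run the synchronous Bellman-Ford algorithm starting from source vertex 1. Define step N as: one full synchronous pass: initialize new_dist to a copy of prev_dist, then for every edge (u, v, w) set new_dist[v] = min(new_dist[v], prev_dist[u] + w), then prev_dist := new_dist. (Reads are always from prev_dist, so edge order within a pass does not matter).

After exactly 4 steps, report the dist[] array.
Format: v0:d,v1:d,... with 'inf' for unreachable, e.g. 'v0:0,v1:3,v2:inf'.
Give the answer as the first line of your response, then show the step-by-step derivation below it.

v0:9,v1:0,v2:5,v3:inf,v4:6,v5:inf,v6:inf,v7:inf

step 1: dist = v0:inf,v1:0,v2:5,v3:inf,v4:inf,v5:inf,v6:inf,v7:inf
step 2: dist = v0:inf,v1:0,v2:5,v3:inf,v4:6,v5:inf,v6:inf,v7:inf
step 3: dist = v0:9,v1:0,v2:5,v3:inf,v4:6,v5:inf,v6:inf,v7:inf
step 4: dist = v0:9,v1:0,v2:5,v3:inf,v4:6,v5:inf,v6:inf,v7:inf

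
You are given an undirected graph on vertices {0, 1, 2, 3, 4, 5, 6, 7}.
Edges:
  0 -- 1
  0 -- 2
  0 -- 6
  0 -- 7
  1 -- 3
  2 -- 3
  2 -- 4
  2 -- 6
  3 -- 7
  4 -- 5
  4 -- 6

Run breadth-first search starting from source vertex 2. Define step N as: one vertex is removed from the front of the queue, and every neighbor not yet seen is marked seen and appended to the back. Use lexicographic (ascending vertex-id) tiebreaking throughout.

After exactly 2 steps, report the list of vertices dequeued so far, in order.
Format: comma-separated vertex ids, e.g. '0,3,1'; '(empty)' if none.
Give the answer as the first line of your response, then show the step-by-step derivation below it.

2,0

step 1: dequeue 2; queue=[0,3,4,6]; order=2
step 2: dequeue 0; queue=[3,4,6,1,7]; order=2,0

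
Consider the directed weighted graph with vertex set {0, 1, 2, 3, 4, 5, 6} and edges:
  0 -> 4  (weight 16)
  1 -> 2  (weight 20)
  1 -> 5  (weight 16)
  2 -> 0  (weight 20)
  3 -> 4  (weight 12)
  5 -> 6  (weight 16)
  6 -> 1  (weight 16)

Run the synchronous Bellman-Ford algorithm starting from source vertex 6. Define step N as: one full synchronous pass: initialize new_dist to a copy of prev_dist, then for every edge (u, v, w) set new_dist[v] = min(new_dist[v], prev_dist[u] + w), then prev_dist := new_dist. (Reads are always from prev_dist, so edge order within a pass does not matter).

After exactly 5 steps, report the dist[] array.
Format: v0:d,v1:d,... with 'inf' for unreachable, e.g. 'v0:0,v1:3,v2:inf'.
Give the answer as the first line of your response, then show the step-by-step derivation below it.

v0:56,v1:16,v2:36,v3:inf,v4:72,v5:32,v6:0

step 1: dist = v0:inf,v1:16,v2:inf,v3:inf,v4:inf,v5:inf,v6:0
step 2: dist = v0:inf,v1:16,v2:36,v3:inf,v4:inf,v5:32,v6:0
step 3: dist = v0:56,v1:16,v2:36,v3:inf,v4:inf,v5:32,v6:0
step 4: dist = v0:56,v1:16,v2:36,v3:inf,v4:72,v5:32,v6:0
step 5: dist = v0:56,v1:16,v2:36,v3:inf,v4:72,v5:32,v6:0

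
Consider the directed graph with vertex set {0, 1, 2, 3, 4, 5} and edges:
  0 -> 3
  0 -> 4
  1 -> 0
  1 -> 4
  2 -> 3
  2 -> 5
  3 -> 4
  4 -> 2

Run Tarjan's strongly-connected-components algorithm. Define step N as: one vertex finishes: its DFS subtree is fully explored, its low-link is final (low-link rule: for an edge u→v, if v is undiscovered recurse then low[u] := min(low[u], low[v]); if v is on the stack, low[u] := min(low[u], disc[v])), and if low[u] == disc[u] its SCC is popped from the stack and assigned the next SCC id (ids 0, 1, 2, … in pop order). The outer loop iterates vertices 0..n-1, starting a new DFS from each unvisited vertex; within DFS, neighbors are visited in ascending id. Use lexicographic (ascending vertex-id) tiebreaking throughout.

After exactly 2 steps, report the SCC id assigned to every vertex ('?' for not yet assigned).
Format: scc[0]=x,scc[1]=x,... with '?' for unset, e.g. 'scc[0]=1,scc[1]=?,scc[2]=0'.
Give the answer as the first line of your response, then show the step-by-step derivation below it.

scc[0]=?,scc[1]=?,scc[2]=?,scc[3]=?,scc[4]=?,scc[5]=0

step 1: low=(low[0]=0,low[1]=?,low[2]=1,low[3]=1,low[4]=2,low[5]=4); scc=(scc[0]=?,scc[1]=?,scc[2]=?,scc[3]=?,scc[4]=?,scc[5]=0)
step 2: low=(low[0]=0,low[1]=?,low[2]=1,low[3]=1,low[4]=2,low[5]=4); scc=(scc[0]=?,scc[1]=?,scc[2]=?,scc[3]=?,scc[4]=?,scc[5]=0)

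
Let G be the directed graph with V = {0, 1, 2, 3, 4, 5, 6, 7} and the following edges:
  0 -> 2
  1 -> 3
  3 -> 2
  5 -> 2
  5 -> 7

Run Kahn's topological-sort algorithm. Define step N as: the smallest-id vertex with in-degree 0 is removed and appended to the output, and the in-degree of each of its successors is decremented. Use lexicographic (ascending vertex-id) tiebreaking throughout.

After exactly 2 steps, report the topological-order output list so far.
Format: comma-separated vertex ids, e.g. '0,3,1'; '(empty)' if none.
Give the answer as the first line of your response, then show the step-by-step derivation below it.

0,1

step 1: output 0; order=[0]; indeg=(0,0,2,1,0,0,0,1)
step 2: output 1; order=[0,1]; indeg=(0,0,2,0,0,0,0,1)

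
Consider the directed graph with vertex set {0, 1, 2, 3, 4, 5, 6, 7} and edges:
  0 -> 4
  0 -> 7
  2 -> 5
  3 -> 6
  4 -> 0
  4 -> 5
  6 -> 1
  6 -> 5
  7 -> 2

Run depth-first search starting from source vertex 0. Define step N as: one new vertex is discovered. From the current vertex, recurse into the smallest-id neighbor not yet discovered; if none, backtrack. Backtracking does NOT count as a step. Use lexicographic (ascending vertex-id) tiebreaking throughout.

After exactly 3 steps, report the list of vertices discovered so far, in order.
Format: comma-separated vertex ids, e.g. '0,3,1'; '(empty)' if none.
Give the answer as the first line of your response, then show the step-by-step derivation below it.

0,4,5

step 1: discover 0; path=0; order=0
step 2: discover 4; path=0>4; order=0,4
step 3: discover 5; path=0>4>5; order=0,4,5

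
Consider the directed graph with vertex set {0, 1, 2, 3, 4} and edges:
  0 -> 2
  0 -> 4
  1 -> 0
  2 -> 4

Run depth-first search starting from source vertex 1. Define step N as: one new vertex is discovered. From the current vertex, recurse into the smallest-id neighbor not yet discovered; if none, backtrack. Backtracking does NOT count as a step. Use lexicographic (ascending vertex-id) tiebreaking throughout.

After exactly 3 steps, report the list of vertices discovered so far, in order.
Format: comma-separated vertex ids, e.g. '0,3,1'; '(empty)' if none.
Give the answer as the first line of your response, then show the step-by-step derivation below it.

1,0,2

step 1: discover 1; path=1; order=1
step 2: discover 0; path=1>0; order=1,0
step 3: discover 2; path=1>0>2; order=1,0,2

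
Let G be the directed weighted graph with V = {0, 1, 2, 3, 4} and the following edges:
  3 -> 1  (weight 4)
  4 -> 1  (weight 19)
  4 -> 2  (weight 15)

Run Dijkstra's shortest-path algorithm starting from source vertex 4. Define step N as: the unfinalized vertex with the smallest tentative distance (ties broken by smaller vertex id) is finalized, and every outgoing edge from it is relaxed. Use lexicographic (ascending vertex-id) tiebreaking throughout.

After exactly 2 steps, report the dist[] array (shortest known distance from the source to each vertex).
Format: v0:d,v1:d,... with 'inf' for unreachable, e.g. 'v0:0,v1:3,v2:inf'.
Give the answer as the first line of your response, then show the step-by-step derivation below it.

v0:inf,v1:19,v2:15,v3:inf,v4:0

step 1: dist = v0:inf,v1:19,v2:15,v3:inf,v4:0
step 2: dist = v0:inf,v1:19,v2:15,v3:inf,v4:0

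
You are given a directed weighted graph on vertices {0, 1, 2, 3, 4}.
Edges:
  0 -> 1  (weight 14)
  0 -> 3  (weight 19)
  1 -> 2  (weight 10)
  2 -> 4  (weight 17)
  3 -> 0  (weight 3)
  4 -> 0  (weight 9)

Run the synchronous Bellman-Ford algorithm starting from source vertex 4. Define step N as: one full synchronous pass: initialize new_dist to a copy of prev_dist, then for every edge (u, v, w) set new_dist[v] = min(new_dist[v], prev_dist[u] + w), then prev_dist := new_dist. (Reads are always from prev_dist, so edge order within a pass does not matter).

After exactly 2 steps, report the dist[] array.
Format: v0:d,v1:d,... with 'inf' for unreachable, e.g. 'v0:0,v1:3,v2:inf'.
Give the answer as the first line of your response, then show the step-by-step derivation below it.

v0:9,v1:23,v2:inf,v3:28,v4:0

step 1: dist = v0:9,v1:inf,v2:inf,v3:inf,v4:0
step 2: dist = v0:9,v1:23,v2:inf,v3:28,v4:0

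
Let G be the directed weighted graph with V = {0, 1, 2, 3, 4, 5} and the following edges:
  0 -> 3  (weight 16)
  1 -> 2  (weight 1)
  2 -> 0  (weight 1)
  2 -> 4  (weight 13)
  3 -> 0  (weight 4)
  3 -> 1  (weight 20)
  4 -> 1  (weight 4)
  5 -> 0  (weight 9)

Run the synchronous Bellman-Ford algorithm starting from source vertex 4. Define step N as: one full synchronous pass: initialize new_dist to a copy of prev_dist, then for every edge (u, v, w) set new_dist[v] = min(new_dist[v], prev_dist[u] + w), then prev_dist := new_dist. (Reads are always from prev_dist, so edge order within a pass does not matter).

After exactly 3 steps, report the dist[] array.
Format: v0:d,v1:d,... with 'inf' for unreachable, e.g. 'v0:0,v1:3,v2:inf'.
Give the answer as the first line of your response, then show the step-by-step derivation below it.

v0:6,v1:4,v2:5,v3:inf,v4:0,v5:inf

step 1: dist = v0:inf,v1:4,v2:inf,v3:inf,v4:0,v5:inf
step 2: dist = v0:inf,v1:4,v2:5,v3:inf,v4:0,v5:inf
step 3: dist = v0:6,v1:4,v2:5,v3:inf,v4:0,v5:inf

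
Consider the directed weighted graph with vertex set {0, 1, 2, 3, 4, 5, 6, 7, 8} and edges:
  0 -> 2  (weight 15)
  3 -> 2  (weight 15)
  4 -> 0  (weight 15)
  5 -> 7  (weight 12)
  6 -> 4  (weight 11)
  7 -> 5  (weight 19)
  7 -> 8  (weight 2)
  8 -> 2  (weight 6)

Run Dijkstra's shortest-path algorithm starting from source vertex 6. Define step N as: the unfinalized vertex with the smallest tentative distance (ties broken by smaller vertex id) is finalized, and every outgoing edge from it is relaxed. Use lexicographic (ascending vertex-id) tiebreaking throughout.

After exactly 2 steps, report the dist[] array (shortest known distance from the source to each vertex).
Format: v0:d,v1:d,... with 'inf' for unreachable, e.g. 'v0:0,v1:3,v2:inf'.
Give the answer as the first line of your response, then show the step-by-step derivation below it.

v0:26,v1:inf,v2:inf,v3:inf,v4:11,v5:inf,v6:0,v7:inf,v8:inf

step 1: dist = v0:inf,v1:inf,v2:inf,v3:inf,v4:11,v5:inf,v6:0,v7:inf,v8:inf
step 2: dist = v0:26,v1:inf,v2:inf,v3:inf,v4:11,v5:inf,v6:0,v7:inf,v8:inf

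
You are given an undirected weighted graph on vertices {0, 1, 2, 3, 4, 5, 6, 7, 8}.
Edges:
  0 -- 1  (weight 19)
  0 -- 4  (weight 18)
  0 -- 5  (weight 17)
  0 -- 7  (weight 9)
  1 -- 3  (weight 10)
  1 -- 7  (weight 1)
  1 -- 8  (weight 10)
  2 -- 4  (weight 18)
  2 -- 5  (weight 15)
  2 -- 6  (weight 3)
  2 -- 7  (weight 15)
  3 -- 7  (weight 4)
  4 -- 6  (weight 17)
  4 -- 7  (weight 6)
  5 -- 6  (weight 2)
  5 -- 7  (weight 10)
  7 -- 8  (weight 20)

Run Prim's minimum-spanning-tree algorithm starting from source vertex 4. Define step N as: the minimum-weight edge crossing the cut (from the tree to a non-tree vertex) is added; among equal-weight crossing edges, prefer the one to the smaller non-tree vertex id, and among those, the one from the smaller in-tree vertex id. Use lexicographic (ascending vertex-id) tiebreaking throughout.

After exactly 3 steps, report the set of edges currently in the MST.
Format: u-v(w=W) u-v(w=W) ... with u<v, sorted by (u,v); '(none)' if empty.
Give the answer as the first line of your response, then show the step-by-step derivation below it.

1-7(w=1) 3-7(w=4) 4-7(w=6)

step 1: add edge 4-7 (w=6); MST = {4-7(w=6)}
step 2: add edge 1-7 (w=1); MST = {1-7(w=1) 4-7(w=6)}
step 3: add edge 3-7 (w=4); MST = {1-7(w=1) 3-7(w=4) 4-7(w=6)}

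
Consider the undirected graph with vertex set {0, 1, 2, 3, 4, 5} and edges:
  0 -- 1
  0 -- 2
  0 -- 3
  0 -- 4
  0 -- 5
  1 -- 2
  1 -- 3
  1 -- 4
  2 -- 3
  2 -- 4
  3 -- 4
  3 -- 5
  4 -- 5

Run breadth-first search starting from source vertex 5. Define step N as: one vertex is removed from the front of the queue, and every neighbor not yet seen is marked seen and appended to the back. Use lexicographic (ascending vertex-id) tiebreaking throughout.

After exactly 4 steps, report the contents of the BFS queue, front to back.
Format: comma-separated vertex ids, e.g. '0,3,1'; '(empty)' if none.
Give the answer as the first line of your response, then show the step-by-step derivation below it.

1,2

step 1: dequeue 5; queue=[0,3,4]; order=5
step 2: dequeue 0; queue=[3,4,1,2]; order=5,0
step 3: dequeue 3; queue=[4,1,2]; order=5,0,3
step 4: dequeue 4; queue=[1,2]; order=5,0,3,4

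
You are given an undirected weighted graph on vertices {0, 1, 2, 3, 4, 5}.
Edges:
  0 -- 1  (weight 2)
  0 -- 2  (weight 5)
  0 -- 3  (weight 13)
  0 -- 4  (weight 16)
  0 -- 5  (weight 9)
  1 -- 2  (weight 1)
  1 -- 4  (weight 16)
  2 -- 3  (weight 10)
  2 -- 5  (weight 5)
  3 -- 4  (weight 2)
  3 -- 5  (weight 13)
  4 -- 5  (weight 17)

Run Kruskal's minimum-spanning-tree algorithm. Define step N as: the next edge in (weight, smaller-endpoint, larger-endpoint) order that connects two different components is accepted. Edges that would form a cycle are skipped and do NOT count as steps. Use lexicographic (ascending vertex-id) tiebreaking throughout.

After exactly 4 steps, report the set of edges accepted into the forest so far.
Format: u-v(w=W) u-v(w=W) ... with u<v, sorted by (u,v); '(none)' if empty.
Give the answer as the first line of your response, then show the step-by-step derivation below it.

0-1(w=2) 1-2(w=1) 2-5(w=5) 3-4(w=2)

step 1: add edge 1-2 (w=1); MST = {1-2(w=1)}
step 2: add edge 0-1 (w=2); MST = {0-1(w=2) 1-2(w=1)}
step 3: add edge 3-4 (w=2); MST = {0-1(w=2) 1-2(w=1) 3-4(w=2)}
step 4: add edge 2-5 (w=5); MST = {0-1(w=2) 1-2(w=1) 2-5(w=5) 3-4(w=2)}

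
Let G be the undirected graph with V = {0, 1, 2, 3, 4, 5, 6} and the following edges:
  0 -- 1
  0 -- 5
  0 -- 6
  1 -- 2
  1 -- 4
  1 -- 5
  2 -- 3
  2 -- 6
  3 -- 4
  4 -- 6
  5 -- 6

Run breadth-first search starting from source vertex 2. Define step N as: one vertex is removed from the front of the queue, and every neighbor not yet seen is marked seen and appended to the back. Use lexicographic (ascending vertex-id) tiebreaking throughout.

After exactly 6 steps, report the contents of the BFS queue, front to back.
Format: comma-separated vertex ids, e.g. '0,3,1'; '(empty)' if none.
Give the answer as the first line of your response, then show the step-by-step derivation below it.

5

step 1: dequeue 2; queue=[1,3,6]; order=2
step 2: dequeue 1; queue=[3,6,0,4,5]; order=2,1
step 3: dequeue 3; queue=[6,0,4,5]; order=2,1,3
step 4: dequeue 6; queue=[0,4,5]; order=2,1,3,6
step 5: dequeue 0; queue=[4,5]; order=2,1,3,6,0
step 6: dequeue 4; queue=[5]; order=2,1,3,6,0,4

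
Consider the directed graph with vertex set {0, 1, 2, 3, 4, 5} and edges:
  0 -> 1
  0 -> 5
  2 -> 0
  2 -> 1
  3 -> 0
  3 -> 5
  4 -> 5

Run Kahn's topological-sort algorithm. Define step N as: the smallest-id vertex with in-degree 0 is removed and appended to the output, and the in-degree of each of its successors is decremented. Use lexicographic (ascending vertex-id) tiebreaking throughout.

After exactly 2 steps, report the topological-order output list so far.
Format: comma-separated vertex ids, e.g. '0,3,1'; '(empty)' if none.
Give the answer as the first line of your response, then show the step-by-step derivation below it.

2,3

step 1: output 2; order=[2]; indeg=(1,1,0,0,0,3)
step 2: output 3; order=[2,3]; indeg=(0,1,0,0,0,2)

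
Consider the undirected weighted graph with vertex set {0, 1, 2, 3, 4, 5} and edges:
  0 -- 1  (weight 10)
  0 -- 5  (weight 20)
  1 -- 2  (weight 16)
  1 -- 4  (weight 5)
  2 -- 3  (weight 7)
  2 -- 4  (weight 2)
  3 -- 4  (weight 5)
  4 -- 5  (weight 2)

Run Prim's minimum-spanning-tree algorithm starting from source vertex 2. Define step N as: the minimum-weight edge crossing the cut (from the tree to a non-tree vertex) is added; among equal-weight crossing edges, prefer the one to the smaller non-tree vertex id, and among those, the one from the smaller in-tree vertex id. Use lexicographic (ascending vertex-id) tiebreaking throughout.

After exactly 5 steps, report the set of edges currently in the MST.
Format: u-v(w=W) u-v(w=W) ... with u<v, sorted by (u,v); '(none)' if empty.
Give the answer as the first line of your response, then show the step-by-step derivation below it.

0-1(w=10) 1-4(w=5) 2-4(w=2) 3-4(w=5) 4-5(w=2)

step 1: add edge 2-4 (w=2); MST = {2-4(w=2)}
step 2: add edge 4-5 (w=2); MST = {2-4(w=2) 4-5(w=2)}
step 3: add edge 1-4 (w=5); MST = {1-4(w=5) 2-4(w=2) 4-5(w=2)}
step 4: add edge 3-4 (w=5); MST = {1-4(w=5) 2-4(w=2) 3-4(w=5) 4-5(w=2)}
step 5: add edge 0-1 (w=10); MST = {0-1(w=10) 1-4(w=5) 2-4(w=2) 3-4(w=5) 4-5(w=2)}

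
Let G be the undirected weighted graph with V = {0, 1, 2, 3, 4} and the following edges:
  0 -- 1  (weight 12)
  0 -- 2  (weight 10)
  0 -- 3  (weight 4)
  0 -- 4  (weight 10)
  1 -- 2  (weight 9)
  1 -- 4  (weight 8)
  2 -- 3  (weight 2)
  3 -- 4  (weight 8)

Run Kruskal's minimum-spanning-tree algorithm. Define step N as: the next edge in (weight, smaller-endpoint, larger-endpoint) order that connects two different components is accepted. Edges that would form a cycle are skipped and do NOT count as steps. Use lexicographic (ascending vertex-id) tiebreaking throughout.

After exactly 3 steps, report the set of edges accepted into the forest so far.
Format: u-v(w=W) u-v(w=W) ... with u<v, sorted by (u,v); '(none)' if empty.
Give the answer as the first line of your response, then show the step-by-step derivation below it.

0-3(w=4) 1-4(w=8) 2-3(w=2)

step 1: add edge 2-3 (w=2); MST = {2-3(w=2)}
step 2: add edge 0-3 (w=4); MST = {0-3(w=4) 2-3(w=2)}
step 3: add edge 1-4 (w=8); MST = {0-3(w=4) 1-4(w=8) 2-3(w=2)}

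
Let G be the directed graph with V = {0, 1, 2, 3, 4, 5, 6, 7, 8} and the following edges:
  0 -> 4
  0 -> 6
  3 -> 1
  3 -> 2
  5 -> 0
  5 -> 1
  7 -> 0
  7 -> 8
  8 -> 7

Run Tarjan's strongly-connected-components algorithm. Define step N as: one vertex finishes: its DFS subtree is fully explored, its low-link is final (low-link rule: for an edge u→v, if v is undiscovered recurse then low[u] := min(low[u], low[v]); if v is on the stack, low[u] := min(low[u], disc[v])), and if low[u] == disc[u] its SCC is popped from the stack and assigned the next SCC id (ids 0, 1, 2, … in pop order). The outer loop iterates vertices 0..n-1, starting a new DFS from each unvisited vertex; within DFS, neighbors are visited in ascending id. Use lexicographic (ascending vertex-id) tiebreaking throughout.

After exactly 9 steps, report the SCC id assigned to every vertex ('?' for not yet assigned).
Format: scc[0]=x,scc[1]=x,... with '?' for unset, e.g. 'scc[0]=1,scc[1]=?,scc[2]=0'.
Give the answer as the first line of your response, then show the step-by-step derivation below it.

scc[0]=2,scc[1]=3,scc[2]=4,scc[3]=5,scc[4]=0,scc[5]=6,scc[6]=1,scc[7]=7,scc[8]=7

step 1: low=(low[0]=0,low[1]=?,low[2]=?,low[3]=?,low[4]=1,low[5]=?,low[6]=?,low[7]=?,low[8]=?); scc=(scc[0]=?,scc[1]=?,scc[2]=?,scc[3]=?,scc[4]=0,scc[5]=?,scc[6]=?,scc[7]=?,scc[8]=?)
step 2: low=(low[0]=0,low[1]=?,low[2]=?,low[3]=?,low[4]=1,low[5]=?,low[6]=2,low[7]=?,low[8]=?); scc=(scc[0]=?,scc[1]=?,scc[2]=?,scc[3]=?,scc[4]=0,scc[5]=?,scc[6]=1,scc[7]=?,scc[8]=?)
step 3: low=(low[0]=0,low[1]=?,low[2]=?,low[3]=?,low[4]=1,low[5]=?,low[6]=2,low[7]=?,low[8]=?); scc=(scc[0]=2,scc[1]=?,scc[2]=?,scc[3]=?,scc[4]=0,scc[5]=?,scc[6]=1,scc[7]=?,scc[8]=?)
step 4: low=(low[0]=0,low[1]=3,low[2]=?,low[3]=?,low[4]=1,low[5]=?,low[6]=2,low[7]=?,low[8]=?); scc=(scc[0]=2,scc[1]=3,scc[2]=?,scc[3]=?,scc[4]=0,scc[5]=?,scc[6]=1,scc[7]=?,scc[8]=?)
step 5: low=(low[0]=0,low[1]=3,low[2]=4,low[3]=?,low[4]=1,low[5]=?,low[6]=2,low[7]=?,low[8]=?); scc=(scc[0]=2,scc[1]=3,scc[2]=4,scc[3]=?,scc[4]=0,scc[5]=?,scc[6]=1,scc[7]=?,scc[8]=?)
step 6: low=(low[0]=0,low[1]=3,low[2]=4,low[3]=5,low[4]=1,low[5]=?,low[6]=2,low[7]=?,low[8]=?); scc=(scc[0]=2,scc[1]=3,scc[2]=4,scc[3]=5,scc[4]=0,scc[5]=?,scc[6]=1,scc[7]=?,scc[8]=?)
step 7: low=(low[0]=0,low[1]=3,low[2]=4,low[3]=5,low[4]=1,low[5]=6,low[6]=2,low[7]=?,low[8]=?); scc=(scc[0]=2,scc[1]=3,scc[2]=4,scc[3]=5,scc[4]=0,scc[5]=6,scc[6]=1,scc[7]=?,scc[8]=?)
step 8: low=(low[0]=0,low[1]=3,low[2]=4,low[3]=5,low[4]=1,low[5]=6,low[6]=2,low[7]=7,low[8]=7); scc=(scc[0]=2,scc[1]=3,scc[2]=4,scc[3]=5,scc[4]=0,scc[5]=6,scc[6]=1,scc[7]=?,scc[8]=?)
step 9: low=(low[0]=0,low[1]=3,low[2]=4,low[3]=5,low[4]=1,low[5]=6,low[6]=2,low[7]=7,low[8]=7); scc=(scc[0]=2,scc[1]=3,scc[2]=4,scc[3]=5,scc[4]=0,scc[5]=6,scc[6]=1,scc[7]=7,scc[8]=7)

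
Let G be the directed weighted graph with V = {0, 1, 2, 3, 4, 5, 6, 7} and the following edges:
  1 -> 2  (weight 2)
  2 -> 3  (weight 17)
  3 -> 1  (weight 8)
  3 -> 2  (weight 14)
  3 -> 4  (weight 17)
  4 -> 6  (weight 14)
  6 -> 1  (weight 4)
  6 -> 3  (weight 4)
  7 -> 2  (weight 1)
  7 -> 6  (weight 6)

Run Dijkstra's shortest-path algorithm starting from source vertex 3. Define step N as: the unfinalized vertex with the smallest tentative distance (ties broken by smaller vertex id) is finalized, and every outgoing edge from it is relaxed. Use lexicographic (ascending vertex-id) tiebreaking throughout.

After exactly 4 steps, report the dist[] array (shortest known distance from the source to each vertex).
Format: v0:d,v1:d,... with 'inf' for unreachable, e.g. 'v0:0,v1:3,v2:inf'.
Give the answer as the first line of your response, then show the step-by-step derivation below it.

v0:inf,v1:8,v2:10,v3:0,v4:17,v5:inf,v6:31,v7:inf

step 1: dist = v0:inf,v1:8,v2:14,v3:0,v4:17,v5:inf,v6:inf,v7:inf
step 2: dist = v0:inf,v1:8,v2:10,v3:0,v4:17,v5:inf,v6:inf,v7:inf
step 3: dist = v0:inf,v1:8,v2:10,v3:0,v4:17,v5:inf,v6:inf,v7:inf
step 4: dist = v0:inf,v1:8,v2:10,v3:0,v4:17,v5:inf,v6:31,v7:inf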